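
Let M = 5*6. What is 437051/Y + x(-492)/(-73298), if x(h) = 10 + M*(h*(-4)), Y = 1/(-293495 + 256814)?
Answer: -587537260902944/36649 ≈ -1.6031e+10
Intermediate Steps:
M = 30
Y = -1/36681 (Y = 1/(-36681) = -1/36681 ≈ -2.7262e-5)
x(h) = 10 - 120*h (x(h) = 10 + 30*(h*(-4)) = 10 + 30*(-4*h) = 10 - 120*h)
437051/Y + x(-492)/(-73298) = 437051/(-1/36681) + (10 - 120*(-492))/(-73298) = 437051*(-36681) + (10 + 59040)*(-1/73298) = -16031467731 + 59050*(-1/73298) = -16031467731 - 29525/36649 = -587537260902944/36649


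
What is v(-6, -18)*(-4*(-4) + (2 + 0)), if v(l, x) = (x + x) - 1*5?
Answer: -738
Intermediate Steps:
v(l, x) = -5 + 2*x (v(l, x) = 2*x - 5 = -5 + 2*x)
v(-6, -18)*(-4*(-4) + (2 + 0)) = (-5 + 2*(-18))*(-4*(-4) + (2 + 0)) = (-5 - 36)*(16 + 2) = -41*18 = -738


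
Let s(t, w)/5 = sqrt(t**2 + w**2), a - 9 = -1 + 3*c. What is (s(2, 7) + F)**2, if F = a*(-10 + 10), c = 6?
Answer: 1325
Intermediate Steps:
a = 26 (a = 9 + (-1 + 3*6) = 9 + (-1 + 18) = 9 + 17 = 26)
F = 0 (F = 26*(-10 + 10) = 26*0 = 0)
s(t, w) = 5*sqrt(t**2 + w**2)
(s(2, 7) + F)**2 = (5*sqrt(2**2 + 7**2) + 0)**2 = (5*sqrt(4 + 49) + 0)**2 = (5*sqrt(53) + 0)**2 = (5*sqrt(53))**2 = 1325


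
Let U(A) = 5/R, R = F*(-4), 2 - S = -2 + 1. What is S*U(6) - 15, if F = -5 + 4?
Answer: -45/4 ≈ -11.250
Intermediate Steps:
F = -1
S = 3 (S = 2 - (-2 + 1) = 2 - 1*(-1) = 2 + 1 = 3)
R = 4 (R = -1*(-4) = 4)
U(A) = 5/4
S*U(6) - 15 = 3*(5/4) - 15 = 15/4 - 15 = -45/4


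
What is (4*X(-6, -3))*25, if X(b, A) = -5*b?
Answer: 3000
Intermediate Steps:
(4*X(-6, -3))*25 = (4*(-5*(-6)))*25 = (4*30)*25 = 120*25 = 3000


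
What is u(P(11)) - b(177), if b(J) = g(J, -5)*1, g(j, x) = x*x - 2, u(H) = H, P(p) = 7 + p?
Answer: -5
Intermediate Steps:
g(j, x) = -2 + x² (g(j, x) = x² - 2 = -2 + x²)
b(J) = 23 (b(J) = (-2 + (-5)²)*1 = (-2 + 25)*1 = 23*1 = 23)
u(P(11)) - b(177) = (7 + 11) - 1*23 = 18 - 23 = -5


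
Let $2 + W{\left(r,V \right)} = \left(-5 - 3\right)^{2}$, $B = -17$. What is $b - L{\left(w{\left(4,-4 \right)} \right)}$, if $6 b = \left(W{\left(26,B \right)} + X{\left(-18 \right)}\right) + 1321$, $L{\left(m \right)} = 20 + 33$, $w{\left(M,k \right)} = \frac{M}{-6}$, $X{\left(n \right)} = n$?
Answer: $\frac{349}{2} \approx 174.5$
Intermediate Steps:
$w{\left(M,k \right)} = - \frac{M}{6}$ ($w{\left(M,k \right)} = M \left(- \frac{1}{6}\right) = - \frac{M}{6}$)
$L{\left(m \right)} = 53$
$W{\left(r,V \right)} = 62$ ($W{\left(r,V \right)} = -2 + \left(-5 - 3\right)^{2} = -2 + \left(-8\right)^{2} = -2 + 64 = 62$)
$b = \frac{455}{2}$ ($b = \frac{\left(62 - 18\right) + 1321}{6} = \frac{44 + 1321}{6} = \frac{1}{6} \cdot 1365 = \frac{455}{2} \approx 227.5$)
$b - L{\left(w{\left(4,-4 \right)} \right)} = \frac{455}{2} - 53 = \frac{349}{2}$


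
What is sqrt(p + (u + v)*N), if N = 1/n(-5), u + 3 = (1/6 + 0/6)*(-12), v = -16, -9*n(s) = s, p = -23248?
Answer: I*sqrt(582145)/5 ≈ 152.6*I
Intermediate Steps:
n(s) = -s/9
u = -5 (u = -3 + (1/6 + 0/6)*(-12) = -3 + (1*(1/6) + 0*(1/6))*(-12) = -3 + (1/6 + 0)*(-12) = -3 + (1/6)*(-12) = -3 - 2 = -5)
N = 9/5 (N = 1/(-1/9*(-5)) = 1/(5/9) = 9/5 ≈ 1.8000)
sqrt(p + (u + v)*N) = sqrt(-23248 + (-5 - 16)*(9/5)) = sqrt(-23248 - 21*9/5) = sqrt(-23248 - 189/5) = sqrt(-116429/5) = I*sqrt(582145)/5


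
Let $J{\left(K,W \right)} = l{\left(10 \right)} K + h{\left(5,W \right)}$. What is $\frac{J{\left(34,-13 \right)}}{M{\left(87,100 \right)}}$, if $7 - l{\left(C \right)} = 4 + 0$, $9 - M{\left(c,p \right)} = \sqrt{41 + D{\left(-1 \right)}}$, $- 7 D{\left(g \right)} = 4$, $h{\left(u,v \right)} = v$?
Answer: $\frac{5607}{284} + \frac{89 \sqrt{1981}}{284} \approx 33.691$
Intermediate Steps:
$D{\left(g \right)} = - \frac{4}{7}$ ($D{\left(g \right)} = \left(- \frac{1}{7}\right) 4 = - \frac{4}{7}$)
$M{\left(c,p \right)} = 9 - \frac{\sqrt{1981}}{7}$ ($M{\left(c,p \right)} = 9 - \sqrt{41 - \frac{4}{7}} = 9 - \sqrt{\frac{283}{7}} = 9 - \frac{\sqrt{1981}}{7}$)
$l{\left(C \right)} = 3$ ($l{\left(C \right)} = 7 - \left(4 + 0\right) = 7 - 4 = 3$)
$J{\left(K,W \right)} = W + 3 K$ ($J{\left(K,W \right)} = 3 K + W = W + 3 K$)
$\frac{J{\left(34,-13 \right)}}{M{\left(87,100 \right)}} = \frac{-13 + 3 \cdot 34}{9 - \frac{\sqrt{1981}}{7}} = \frac{-13 + 102}{9 - \frac{\sqrt{1981}}{7}} = \frac{89}{9 - \frac{\sqrt{1981}}{7}}$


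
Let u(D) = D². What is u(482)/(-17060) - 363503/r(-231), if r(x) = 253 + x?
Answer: -1551618077/93830 ≈ -16536.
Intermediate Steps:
u(482)/(-17060) - 363503/r(-231) = 482²/(-17060) - 363503/(253 - 231) = 232324*(-1/17060) - 363503/22 = -58081/4265 - 363503*1/22 = -58081/4265 - 363503/22 = -1551618077/93830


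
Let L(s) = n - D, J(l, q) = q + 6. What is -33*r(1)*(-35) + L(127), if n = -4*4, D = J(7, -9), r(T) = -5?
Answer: -5788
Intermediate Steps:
J(l, q) = 6 + q
D = -3 (D = 6 - 9 = -3)
n = -16
L(s) = -13 (L(s) = -16 - 1*(-3) = -16 + 3 = -13)
-33*r(1)*(-35) + L(127) = -33*(-5)*(-35) - 13 = 165*(-35) - 13 = -5775 - 13 = -5788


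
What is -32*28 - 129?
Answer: -1025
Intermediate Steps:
-32*28 - 129 = -896 - 129 = -1025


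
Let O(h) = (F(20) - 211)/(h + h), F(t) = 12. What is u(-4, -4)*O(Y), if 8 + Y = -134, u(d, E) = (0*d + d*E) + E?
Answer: 597/71 ≈ 8.4084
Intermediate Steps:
u(d, E) = E + E*d (u(d, E) = (0 + E*d) + E = E*d + E = E + E*d)
Y = -142 (Y = -8 - 134 = -142)
O(h) = -199/(2*h) (O(h) = (12 - 211)/(h + h) = -199*1/(2*h) = -199/(2*h))
u(-4, -4)*O(Y) = (-4*(1 - 4))*(-199/2/(-142)) = (-4*(-3))*(-199/2*(-1/142)) = 12*(199/284) = 597/71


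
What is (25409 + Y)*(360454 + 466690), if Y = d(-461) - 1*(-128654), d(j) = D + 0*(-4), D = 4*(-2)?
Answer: 127425668920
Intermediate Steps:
D = -8
d(j) = -8 (d(j) = -8 + 0*(-4) = -8 + 0 = -8)
Y = 128646 (Y = -8 - 1*(-128654) = -8 + 128654 = 128646)
(25409 + Y)*(360454 + 466690) = (25409 + 128646)*(360454 + 466690) = 154055*827144 = 127425668920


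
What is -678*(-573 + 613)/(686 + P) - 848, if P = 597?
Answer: -1115104/1283 ≈ -869.14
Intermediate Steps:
-678*(-573 + 613)/(686 + P) - 848 = -678*(-573 + 613)/(686 + 597) - 848 = -27120/1283 - 848 = -1115104/1283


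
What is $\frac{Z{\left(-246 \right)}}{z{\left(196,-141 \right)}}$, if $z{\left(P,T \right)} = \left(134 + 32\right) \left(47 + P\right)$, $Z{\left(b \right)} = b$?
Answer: $- \frac{41}{6723} \approx -0.0060985$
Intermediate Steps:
$z{\left(P,T \right)} = 7802 + 166 P$ ($z{\left(P,T \right)} = 166 \left(47 + P\right) = 7802 + 166 P$)
$\frac{Z{\left(-246 \right)}}{z{\left(196,-141 \right)}} = - \frac{246}{7802 + 166 \cdot 196} = - \frac{246}{7802 + 32536} = - \frac{246}{40338} = \left(-246\right) \frac{1}{40338} = - \frac{41}{6723}$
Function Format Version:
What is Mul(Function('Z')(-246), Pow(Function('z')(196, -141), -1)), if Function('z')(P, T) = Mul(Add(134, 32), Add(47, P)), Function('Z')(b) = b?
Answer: Rational(-41, 6723) ≈ -0.0060985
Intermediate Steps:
Function('z')(P, T) = Add(7802, Mul(166, P)) (Function('z')(P, T) = Mul(166, Add(47, P)) = Add(7802, Mul(166, P)))
Mul(Function('Z')(-246), Pow(Function('z')(196, -141), -1)) = Mul(-246, Pow(Add(7802, Mul(166, 196)), -1)) = Mul(-246, Pow(Add(7802, 32536), -1)) = Mul(-246, Pow(40338, -1)) = Mul(-246, Rational(1, 40338)) = Rational(-41, 6723)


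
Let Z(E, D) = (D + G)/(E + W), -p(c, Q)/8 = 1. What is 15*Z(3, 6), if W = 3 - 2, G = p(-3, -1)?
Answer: -15/2 ≈ -7.5000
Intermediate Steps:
p(c, Q) = -8 (p(c, Q) = -8*1 = -8)
G = -8
W = 1
Z(E, D) = (-8 + D)/(1 + E) (Z(E, D) = (D - 8)/(E + 1) = (-8 + D)/(1 + E))
15*Z(3, 6) = 15*((-8 + 6)/(1 + 3)) = 15*(-2/4) = 15*((1/4)*(-2)) = 15*(-1/2) = -15/2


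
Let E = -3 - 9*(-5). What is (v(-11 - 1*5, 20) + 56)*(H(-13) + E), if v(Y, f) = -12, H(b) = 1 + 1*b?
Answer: 1320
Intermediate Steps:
H(b) = 1 + b
E = 42 (E = -3 + 45 = 42)
(v(-11 - 1*5, 20) + 56)*(H(-13) + E) = (-12 + 56)*((1 - 13) + 42) = 44*(-12 + 42) = 44*30 = 1320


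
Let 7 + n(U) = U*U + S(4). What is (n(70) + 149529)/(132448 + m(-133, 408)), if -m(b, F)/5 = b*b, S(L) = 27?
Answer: 154449/44003 ≈ 3.5100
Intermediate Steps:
m(b, F) = -5*b**2 (m(b, F) = -5*b*b = -5*b**2)
n(U) = 20 + U**2 (n(U) = -7 + (U*U + 27) = -7 + (U**2 + 27) = -7 + (27 + U**2) = 20 + U**2)
(n(70) + 149529)/(132448 + m(-133, 408)) = ((20 + 70**2) + 149529)/(132448 - 5*(-133)**2) = ((20 + 4900) + 149529)/(132448 - 5*17689) = (4920 + 149529)/(132448 - 88445) = 154449/44003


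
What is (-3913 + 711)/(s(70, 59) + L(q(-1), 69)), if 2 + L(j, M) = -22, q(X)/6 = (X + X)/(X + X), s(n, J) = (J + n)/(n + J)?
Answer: 3202/23 ≈ 139.22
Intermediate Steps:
s(n, J) = 1 (s(n, J) = (J + n)/(J + n) = 1)
q(X) = 6 (q(X) = 6*((X + X)/(X + X)) = 6*((2*X)/((2*X))) = 6*((2*X)*(1/(2*X))) = 6*1 = 6)
L(j, M) = -24 (L(j, M) = -2 - 22 = -24)
(-3913 + 711)/(s(70, 59) + L(q(-1), 69)) = (-3913 + 711)/(1 - 24) = -3202/(-23) = -3202*(-1/23) = 3202/23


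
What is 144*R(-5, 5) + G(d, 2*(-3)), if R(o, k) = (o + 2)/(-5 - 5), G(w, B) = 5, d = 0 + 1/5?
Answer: 241/5 ≈ 48.200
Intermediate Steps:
d = 1/5 (d = 0 + 1/5 = 1/5 ≈ 0.20000)
R(o, k) = -1/5 - o/10 (R(o, k) = (2 + o)/(-10) = (2 + o)*(-1/10) = -1/5 - o/10)
144*R(-5, 5) + G(d, 2*(-3)) = 144*(-1/5 - 1/10*(-5)) + 5 = 144*(-1/5 + 1/2) + 5 = 144*(3/10) + 5 = 216/5 + 5 = 241/5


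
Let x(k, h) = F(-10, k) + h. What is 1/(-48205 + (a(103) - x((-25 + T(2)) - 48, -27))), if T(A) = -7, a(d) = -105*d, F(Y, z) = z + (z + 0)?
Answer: -1/58833 ≈ -1.6997e-5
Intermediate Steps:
F(Y, z) = 2*z (F(Y, z) = z + z = 2*z)
x(k, h) = h + 2*k (x(k, h) = 2*k + h = h + 2*k)
1/(-48205 + (a(103) - x((-25 + T(2)) - 48, -27))) = 1/(-48205 + (-105*103 - (-27 + 2*((-25 - 7) - 48)))) = 1/(-48205 + (-10815 - (-27 + 2*(-32 - 48)))) = 1/(-48205 + (-10815 - (-27 + 2*(-80)))) = 1/(-48205 + (-10815 - (-27 - 160))) = 1/(-48205 + (-10815 - 1*(-187))) = 1/(-48205 + (-10815 + 187)) = 1/(-48205 - 10628) = 1/(-58833) = -1/58833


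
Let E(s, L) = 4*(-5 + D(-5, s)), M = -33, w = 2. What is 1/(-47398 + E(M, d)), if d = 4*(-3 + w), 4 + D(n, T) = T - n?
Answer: -1/47546 ≈ -2.1032e-5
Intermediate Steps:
D(n, T) = -4 + T - n (D(n, T) = -4 + (T - n) = -4 + T - n)
d = -4 (d = 4*(-3 + 2) = 4*(-1) = -4)
E(s, L) = -16 + 4*s (E(s, L) = 4*(-5 + (-4 + s - 1*(-5))) = 4*(-5 + (-4 + s + 5)) = 4*(-5 + (1 + s)) = 4*(-4 + s) = -16 + 4*s)
1/(-47398 + E(M, d)) = 1/(-47398 + (-16 + 4*(-33))) = 1/(-47398 + (-16 - 132)) = 1/(-47398 - 148) = 1/(-47546) = -1/47546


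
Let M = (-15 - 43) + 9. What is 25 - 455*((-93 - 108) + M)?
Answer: 113775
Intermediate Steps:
M = -49 (M = -58 + 9 = -49)
25 - 455*((-93 - 108) + M) = 25 - 455*((-93 - 108) - 49) = 25 - 455*(-201 - 49) = 25 - 455*(-250) = 25 + 113750 = 113775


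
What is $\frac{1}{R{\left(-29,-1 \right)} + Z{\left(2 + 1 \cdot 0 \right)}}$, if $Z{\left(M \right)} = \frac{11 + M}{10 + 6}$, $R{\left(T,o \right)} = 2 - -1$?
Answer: $\frac{16}{61} \approx 0.2623$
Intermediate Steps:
$R{\left(T,o \right)} = 3$ ($R{\left(T,o \right)} = 2 + 1 = 3$)
$Z{\left(M \right)} = \frac{11}{16} + \frac{M}{16}$ ($Z{\left(M \right)} = \frac{11 + M}{16} = \left(11 + M\right) \frac{1}{16} = \frac{11}{16} + \frac{M}{16}$)
$\frac{1}{R{\left(-29,-1 \right)} + Z{\left(2 + 1 \cdot 0 \right)}} = \frac{1}{3 + \left(\frac{11}{16} + \frac{2 + 1 \cdot 0}{16}\right)} = \frac{1}{3 + \left(\frac{11}{16} + \frac{2 + 0}{16}\right)} = \frac{1}{3 + \left(\frac{11}{16} + \frac{1}{16} \cdot 2\right)} = \frac{1}{3 + \left(\frac{11}{16} + \frac{1}{8}\right)} = \frac{1}{3 + \frac{13}{16}} = \frac{1}{\frac{61}{16}} = \frac{16}{61}$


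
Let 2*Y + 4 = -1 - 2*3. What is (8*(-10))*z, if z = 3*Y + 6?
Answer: 840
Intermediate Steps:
Y = -11/2 (Y = -2 + (-1 - 2*3)/2 = -2 + (-1 - 6)/2 = -2 + (1/2)*(-7) = -2 - 7/2 = -11/2 ≈ -5.5000)
z = -21/2 (z = 3*(-11/2) + 6 = -33/2 + 6 = -21/2 ≈ -10.500)
(8*(-10))*z = (8*(-10))*(-21/2) = -80*(-21/2) = 840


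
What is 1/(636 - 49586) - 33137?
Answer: -1622056151/48950 ≈ -33137.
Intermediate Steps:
1/(636 - 49586) - 33137 = 1/(-48950) - 33137 = -1/48950 - 33137 = -1622056151/48950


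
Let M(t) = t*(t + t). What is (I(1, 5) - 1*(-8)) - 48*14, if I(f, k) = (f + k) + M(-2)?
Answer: -650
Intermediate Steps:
M(t) = 2*t² (M(t) = t*(2*t) = 2*t²)
I(f, k) = 8 + f + k (I(f, k) = (f + k) + 2*(-2)² = (f + k) + 2*4 = (f + k) + 8 = 8 + f + k)
(I(1, 5) - 1*(-8)) - 48*14 = ((8 + 1 + 5) - 1*(-8)) - 48*14 = (14 + 8) - 672 = 22 - 672 = -650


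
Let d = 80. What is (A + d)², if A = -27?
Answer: 2809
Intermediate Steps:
(A + d)² = (-27 + 80)² = 53² = 2809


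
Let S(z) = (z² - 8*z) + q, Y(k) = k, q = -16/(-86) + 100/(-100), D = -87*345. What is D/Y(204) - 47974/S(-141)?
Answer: -286822273/1919623 ≈ -149.42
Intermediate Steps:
D = -30015
q = -35/43 (q = -16*(-1/86) + 100*(-1/100) = 8/43 - 1 = -35/43 ≈ -0.81395)
S(z) = -35/43 + z² - 8*z (S(z) = (z² - 8*z) - 35/43 = -35/43 + z² - 8*z)
D/Y(204) - 47974/S(-141) = -30015/204 - 47974/(-35/43 + (-141)² - 8*(-141)) = -30015*1/204 - 47974/(-35/43 + 19881 + 1128) = -10005/68 - 47974/903352/43 = -10005/68 - 47974*43/903352 = -10005/68 - 1031441/451676 = -286822273/1919623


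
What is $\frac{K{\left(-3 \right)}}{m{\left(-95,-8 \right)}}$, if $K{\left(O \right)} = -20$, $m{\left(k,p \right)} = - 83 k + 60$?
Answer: $- \frac{4}{1589} \approx -0.0025173$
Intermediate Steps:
$m{\left(k,p \right)} = 60 - 83 k$
$\frac{K{\left(-3 \right)}}{m{\left(-95,-8 \right)}} = - \frac{20}{60 - -7885} = - \frac{20}{60 + 7885} = - \frac{20}{7945} = \left(-20\right) \frac{1}{7945} = - \frac{4}{1589}$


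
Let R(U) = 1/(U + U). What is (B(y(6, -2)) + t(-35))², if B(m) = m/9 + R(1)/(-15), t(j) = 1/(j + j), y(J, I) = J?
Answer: 169/441 ≈ 0.38322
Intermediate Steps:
R(U) = 1/(2*U)
t(j) = 1/(2*j)
B(m) = -1/30 + m/9 (B(m) = m/9 + ((½)/1)/(-15) = m*(⅑) + ((½)*1)*(-1/15) = m/9 + (½)*(-1/15) = m/9 - 1/30 = -1/30 + m/9)
(B(y(6, -2)) + t(-35))² = ((-1/30 + (⅑)*6) + (½)/(-35))² = ((-1/30 + ⅔) + (½)*(-1/35))² = (19/30 - 1/70)² = (13/21)² = 169/441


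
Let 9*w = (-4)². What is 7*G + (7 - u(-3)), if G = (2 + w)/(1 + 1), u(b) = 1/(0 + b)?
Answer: 185/9 ≈ 20.556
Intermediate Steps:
u(b) = 1/b
w = 16/9 (w = (⅑)*(-4)² = (⅑)*16 = 16/9 ≈ 1.7778)
G = 17/9 (G = (2 + 16/9)/(1 + 1) = (34/9)/2 = (34/9)*(½) = 17/9 ≈ 1.8889)
7*G + (7 - u(-3)) = 7*(17/9) + (7 - 1/(-3)) = 119/9 + (7 - 1*(-⅓)) = 119/9 + (7 + ⅓) = 119/9 + 22/3 = 185/9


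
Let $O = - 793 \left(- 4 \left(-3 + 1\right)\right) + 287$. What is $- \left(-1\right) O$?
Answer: $-6057$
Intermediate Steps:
$O = -6057$ ($O = - 793 \left(\left(-4\right) \left(-2\right)\right) + 287 = \left(-793\right) 8 + 287 = -6344 + 287 = -6057$)
$- \left(-1\right) O = - \left(-1\right) \left(-6057\right) = \left(-1\right) 6057 = -6057$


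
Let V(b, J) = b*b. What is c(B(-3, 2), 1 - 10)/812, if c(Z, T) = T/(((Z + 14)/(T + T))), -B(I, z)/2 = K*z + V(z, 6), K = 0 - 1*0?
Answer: 27/812 ≈ 0.033251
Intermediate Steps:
K = 0 (K = 0 + 0 = 0)
V(b, J) = b**2
B(I, z) = -2*z**2 (B(I, z) = -2*(0*z + z**2) = -2*(0 + z**2) = -2*z**2)
c(Z, T) = 2*T**2/(14 + Z) (c(Z, T) = T/(((14 + Z)/((2*T)))) = T/(((14 + Z)*(1/(2*T)))) = T/(((14 + Z)/(2*T))) = T*(2*T/(14 + Z)) = 2*T**2/(14 + Z))
c(B(-3, 2), 1 - 10)/812 = (2*(1 - 10)**2/(14 - 2*2**2))/812 = (2*(-9)**2/(14 - 2*4))*(1/812) = (2*81/(14 - 8))*(1/812) = (2*81/6)*(1/812) = (2*81*(1/6))*(1/812) = 27*(1/812) = 27/812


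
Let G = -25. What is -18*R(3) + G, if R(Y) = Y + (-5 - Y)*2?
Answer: 209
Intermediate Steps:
R(Y) = -10 - Y (R(Y) = Y + (-10 - 2*Y) = -10 - Y)
-18*R(3) + G = -18*(-10 - 1*3) - 25 = -18*(-10 - 3) - 25 = -18*(-13) - 25 = 234 - 25 = 209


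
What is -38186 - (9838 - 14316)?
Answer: -33708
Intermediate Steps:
-38186 - (9838 - 14316) = -38186 - 1*(-4478) = -38186 + 4478 = -33708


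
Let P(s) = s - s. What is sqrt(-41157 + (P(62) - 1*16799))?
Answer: 2*I*sqrt(14489) ≈ 240.74*I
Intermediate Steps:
P(s) = 0
sqrt(-41157 + (P(62) - 1*16799)) = sqrt(-41157 + (0 - 1*16799)) = sqrt(-41157 + (0 - 16799)) = sqrt(-41157 - 16799) = sqrt(-57956) = 2*I*sqrt(14489)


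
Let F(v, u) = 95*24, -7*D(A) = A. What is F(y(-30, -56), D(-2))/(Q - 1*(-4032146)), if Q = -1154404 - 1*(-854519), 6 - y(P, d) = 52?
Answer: 760/1244087 ≈ 0.00061089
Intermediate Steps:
y(P, d) = -46 (y(P, d) = 6 - 1*52 = 6 - 52 = -46)
D(A) = -A/7
Q = -299885 (Q = -1154404 + 854519 = -299885)
F(v, u) = 2280
F(y(-30, -56), D(-2))/(Q - 1*(-4032146)) = 2280/(-299885 - 1*(-4032146)) = 2280/(-299885 + 4032146) = 2280/3732261 = 2280*(1/3732261) = 760/1244087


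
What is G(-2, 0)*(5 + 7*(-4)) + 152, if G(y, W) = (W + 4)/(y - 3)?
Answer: 852/5 ≈ 170.40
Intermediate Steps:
G(y, W) = (4 + W)/(-3 + y)
G(-2, 0)*(5 + 7*(-4)) + 152 = ((4 + 0)/(-3 - 2))*(5 + 7*(-4)) + 152 = (4/(-5))*(5 - 28) + 152 = -1/5*4*(-23) + 152 = -4/5*(-23) + 152 = 92/5 + 152 = 852/5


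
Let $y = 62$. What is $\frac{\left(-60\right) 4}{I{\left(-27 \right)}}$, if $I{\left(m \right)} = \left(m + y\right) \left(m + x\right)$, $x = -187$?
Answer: $\frac{24}{749} \approx 0.032043$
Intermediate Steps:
$I{\left(m \right)} = \left(-187 + m\right) \left(62 + m\right)$ ($I{\left(m \right)} = \left(m + 62\right) \left(m - 187\right) = \left(62 + m\right) \left(-187 + m\right) = \left(-187 + m\right) \left(62 + m\right)$)
$\frac{\left(-60\right) 4}{I{\left(-27 \right)}} = \frac{\left(-60\right) 4}{-11594 + \left(-27\right)^{2} - -3375} = - \frac{240}{-11594 + 729 + 3375} = - \frac{240}{-7490} = \left(-240\right) \left(- \frac{1}{7490}\right) = \frac{24}{749}$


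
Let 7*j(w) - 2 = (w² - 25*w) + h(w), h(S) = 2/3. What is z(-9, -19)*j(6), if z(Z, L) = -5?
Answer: 1670/21 ≈ 79.524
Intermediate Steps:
h(S) = ⅔ (h(S) = 2*(⅓) = ⅔)
j(w) = 8/21 - 25*w/7 + w²/7 (j(w) = 2/7 + ((w² - 25*w) + ⅔)/7 = 2/7 + (⅔ + w² - 25*w)/7 = 2/7 + (2/21 - 25*w/7 + w²/7) = 8/21 - 25*w/7 + w²/7)
z(-9, -19)*j(6) = -5*(8/21 - 25/7*6 + (⅐)*6²) = -5*(8/21 - 150/7 + (⅐)*36) = -5*(8/21 - 150/7 + 36/7) = -5*(-334/21) = 1670/21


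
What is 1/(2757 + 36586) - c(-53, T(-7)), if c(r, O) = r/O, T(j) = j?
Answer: -2085172/275401 ≈ -7.5714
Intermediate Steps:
1/(2757 + 36586) - c(-53, T(-7)) = 1/(2757 + 36586) - (-53)/(-7) = 1/39343 - (-53)*(-1)/7 = 1/39343 - 1*53/7 = 1/39343 - 53/7 = -2085172/275401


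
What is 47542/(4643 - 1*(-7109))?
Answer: 23771/5876 ≈ 4.0454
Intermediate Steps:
47542/(4643 - 1*(-7109)) = 47542/(4643 + 7109) = 47542/11752 = 47542*(1/11752) = 23771/5876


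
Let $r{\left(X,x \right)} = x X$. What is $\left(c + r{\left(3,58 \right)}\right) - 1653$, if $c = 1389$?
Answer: $-90$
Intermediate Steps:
$r{\left(X,x \right)} = X x$
$\left(c + r{\left(3,58 \right)}\right) - 1653 = \left(1389 + 3 \cdot 58\right) - 1653 = \left(1389 + 174\right) - 1653 = 1563 - 1653 = -90$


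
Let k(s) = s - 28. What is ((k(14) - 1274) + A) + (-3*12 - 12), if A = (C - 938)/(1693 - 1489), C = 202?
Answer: -68320/51 ≈ -1339.6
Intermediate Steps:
k(s) = -28 + s
A = -184/51 (A = (202 - 938)/(1693 - 1489) = -736/204 = -736*1/204 = -184/51 ≈ -3.6078)
((k(14) - 1274) + A) + (-3*12 - 12) = (((-28 + 14) - 1274) - 184/51) + (-3*12 - 12) = ((-14 - 1274) - 184/51) + (-36 - 12) = (-1288 - 184/51) - 48 = -65872/51 - 48 = -68320/51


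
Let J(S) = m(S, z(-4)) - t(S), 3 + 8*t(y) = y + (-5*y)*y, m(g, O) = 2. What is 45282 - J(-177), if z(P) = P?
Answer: 205415/8 ≈ 25677.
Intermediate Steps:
t(y) = -3/8 - 5*y²/8 + y/8 (t(y) = -3/8 + (y + (-5*y)*y)/8 = -3/8 + (y - 5*y²)/8 = -3/8 + (-5*y²/8 + y/8) = -3/8 - 5*y²/8 + y/8)
J(S) = 19/8 - S/8 + 5*S²/8 (J(S) = 2 - (-3/8 - 5*S²/8 + S/8) = 2 + (3/8 - S/8 + 5*S²/8) = 19/8 - S/8 + 5*S²/8)
45282 - J(-177) = 45282 - (19/8 - ⅛*(-177) + (5/8)*(-177)²) = 45282 - (19/8 + 177/8 + (5/8)*31329) = 45282 - (19/8 + 177/8 + 156645/8) = 45282 - 1*156841/8 = 45282 - 156841/8 = 205415/8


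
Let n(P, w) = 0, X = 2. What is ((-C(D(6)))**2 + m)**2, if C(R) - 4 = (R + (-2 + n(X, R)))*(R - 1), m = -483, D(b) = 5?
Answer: 51529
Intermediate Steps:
C(R) = 4 + (-1 + R)*(-2 + R) (C(R) = 4 + (R + (-2 + 0))*(R - 1) = 4 + (R - 2)*(-1 + R) = 4 + (-2 + R)*(-1 + R) = 4 + (-1 + R)*(-2 + R))
((-C(D(6)))**2 + m)**2 = ((-(6 + 5**2 - 3*5))**2 - 483)**2 = ((-(6 + 25 - 15))**2 - 483)**2 = ((-1*16)**2 - 483)**2 = ((-16)**2 - 483)**2 = (256 - 483)**2 = (-227)**2 = 51529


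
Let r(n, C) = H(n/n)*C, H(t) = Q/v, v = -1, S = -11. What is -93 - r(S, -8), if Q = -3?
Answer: -69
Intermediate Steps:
H(t) = 3 (H(t) = -3/(-1) = -3*(-1) = 3)
r(n, C) = 3*C
-93 - r(S, -8) = -93 - 3*(-8) = -93 - 1*(-24) = -93 + 24 = -69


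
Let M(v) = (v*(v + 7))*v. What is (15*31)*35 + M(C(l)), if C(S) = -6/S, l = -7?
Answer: 5584305/343 ≈ 16281.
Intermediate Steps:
M(v) = v**2*(7 + v) (M(v) = (v*(7 + v))*v = v**2*(7 + v))
(15*31)*35 + M(C(l)) = (15*31)*35 + (-6/(-7))**2*(7 - 6/(-7)) = 465*35 + (-6*(-1/7))**2*(7 - 6*(-1/7)) = 16275 + (6/7)**2*(7 + 6/7) = 16275 + (36/49)*(55/7) = 16275 + 1980/343 = 5584305/343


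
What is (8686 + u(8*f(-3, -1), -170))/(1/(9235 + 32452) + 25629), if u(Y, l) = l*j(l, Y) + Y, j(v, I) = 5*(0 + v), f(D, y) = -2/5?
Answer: 15964328459/2670990310 ≈ 5.9769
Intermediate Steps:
f(D, y) = -⅖ (f(D, y) = -2*⅕ = -⅖)
j(v, I) = 5*v
u(Y, l) = Y + 5*l² (u(Y, l) = l*(5*l) + Y = 5*l² + Y = Y + 5*l²)
(8686 + u(8*f(-3, -1), -170))/(1/(9235 + 32452) + 25629) = (8686 + (8*(-⅖) + 5*(-170)²))/(1/(9235 + 32452) + 25629) = (8686 + (-16/5 + 5*28900))/(1/41687 + 25629) = (8686 + (-16/5 + 144500))/(1/41687 + 25629) = (8686 + 722484/5)/(1068396124/41687) = (765914/5)*(41687/1068396124) = 15964328459/2670990310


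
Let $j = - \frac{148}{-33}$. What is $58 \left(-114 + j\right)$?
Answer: $- \frac{209612}{33} \approx -6351.9$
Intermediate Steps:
$j = \frac{148}{33}$ ($j = \left(-148\right) \left(- \frac{1}{33}\right) = \frac{148}{33} \approx 4.4848$)
$58 \left(-114 + j\right) = 58 \left(-114 + \frac{148}{33}\right) = 58 \left(- \frac{3614}{33}\right) = - \frac{209612}{33}$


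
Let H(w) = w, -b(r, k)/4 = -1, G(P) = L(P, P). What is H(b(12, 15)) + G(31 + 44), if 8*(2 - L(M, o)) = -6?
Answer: 27/4 ≈ 6.7500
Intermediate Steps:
L(M, o) = 11/4 (L(M, o) = 2 - ⅛*(-6) = 2 + ¾ = 11/4)
G(P) = 11/4
b(r, k) = 4 (b(r, k) = -4*(-1) = 4)
H(b(12, 15)) + G(31 + 44) = 4 + 11/4 = 27/4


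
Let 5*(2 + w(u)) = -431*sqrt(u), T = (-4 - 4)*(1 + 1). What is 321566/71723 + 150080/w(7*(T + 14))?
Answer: 149052334382/93266939571 + 161711200*I*sqrt(14)/1300377 ≈ 1.5981 + 465.3*I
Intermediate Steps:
T = -16 (T = -8*2 = -16)
w(u) = -2 - 431*sqrt(u)/5 (w(u) = -2 + (-431*sqrt(u))/5 = -2 - 431*sqrt(u)/5)
321566/71723 + 150080/w(7*(T + 14)) = 321566/71723 + 150080/(-2 - 431*sqrt(7)*sqrt(-16 + 14)/5) = 321566*(1/71723) + 150080/(-2 - 431*I*sqrt(14)/5) = 321566/71723 + 150080/(-2 - 431*I*sqrt(14)/5)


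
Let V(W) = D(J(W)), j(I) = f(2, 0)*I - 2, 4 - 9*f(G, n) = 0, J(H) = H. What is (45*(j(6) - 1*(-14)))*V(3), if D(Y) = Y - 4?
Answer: -660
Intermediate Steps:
D(Y) = -4 + Y
f(G, n) = 4/9 (f(G, n) = 4/9 - 1/9*0 = 4/9 + 0 = 4/9)
j(I) = -2 + 4*I/9 (j(I) = 4*I/9 - 2 = -2 + 4*I/9)
V(W) = -4 + W
(45*(j(6) - 1*(-14)))*V(3) = (45*((-2 + (4/9)*6) - 1*(-14)))*(-4 + 3) = (45*((-2 + 8/3) + 14))*(-1) = (45*(2/3 + 14))*(-1) = (45*(44/3))*(-1) = 660*(-1) = -660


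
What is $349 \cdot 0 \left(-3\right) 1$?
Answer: $0$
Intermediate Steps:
$349 \cdot 0 \left(-3\right) 1 = 349 \cdot 0 \cdot 1 = 349 \cdot 0 = 0$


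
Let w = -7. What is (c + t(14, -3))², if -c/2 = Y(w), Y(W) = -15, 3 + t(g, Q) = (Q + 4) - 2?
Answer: 676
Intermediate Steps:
t(g, Q) = -1 + Q (t(g, Q) = -3 + ((Q + 4) - 2) = -3 + ((4 + Q) - 2) = -3 + (2 + Q) = -1 + Q)
c = 30 (c = -2*(-15) = 30)
(c + t(14, -3))² = (30 + (-1 - 3))² = (30 - 4)² = 26² = 676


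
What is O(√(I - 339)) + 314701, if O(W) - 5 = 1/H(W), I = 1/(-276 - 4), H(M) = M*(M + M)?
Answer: 29872208086/94921 ≈ 3.1471e+5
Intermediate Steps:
H(M) = 2*M² (H(M) = M*(2*M) = 2*M²)
I = -1/280 (I = 1/(-280) = -1/280 ≈ -0.0035714)
O(W) = 5 + 1/(2*W²)
O(√(I - 339)) + 314701 = (5 + 1/(2*(√(-1/280 - 339))²)) + 314701 = (5 + 1/(2*(√(-94921/280))²)) + 314701 = (5 + 1/(2*(I*√6644470/140)²)) + 314701 = (5 + (½)*(-280/94921)) + 314701 = (5 - 140/94921) + 314701 = 474465/94921 + 314701 = 29872208086/94921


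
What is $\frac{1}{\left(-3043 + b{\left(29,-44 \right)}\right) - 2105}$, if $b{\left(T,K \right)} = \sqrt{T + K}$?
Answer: $- \frac{1716}{8833973} - \frac{i \sqrt{15}}{26501919} \approx -0.00019425 - 1.4614 \cdot 10^{-7} i$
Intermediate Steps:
$b{\left(T,K \right)} = \sqrt{K + T}$
$\frac{1}{\left(-3043 + b{\left(29,-44 \right)}\right) - 2105} = \frac{1}{\left(-3043 + \sqrt{-44 + 29}\right) - 2105} = \frac{1}{\left(-3043 + \sqrt{-15}\right) - 2105} = \frac{1}{\left(-3043 + i \sqrt{15}\right) - 2105} = \frac{1}{-5148 + i \sqrt{15}}$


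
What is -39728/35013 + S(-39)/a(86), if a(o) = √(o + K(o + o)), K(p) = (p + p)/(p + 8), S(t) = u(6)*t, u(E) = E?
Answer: -39728/35013 - 351*√4945/989 ≈ -26.092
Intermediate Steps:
S(t) = 6*t
K(p) = 2*p/(8 + p) (K(p) = (2*p)/(8 + p) = 2*p/(8 + p))
a(o) = √(o + 4*o/(8 + 2*o)) (a(o) = √(o + 2*(o + o)/(8 + (o + o))) = √(o + 2*(2*o)/(8 + 2*o)) = √(o + 4*o/(8 + 2*o)))
-39728/35013 + S(-39)/a(86) = -39728/35013 + (6*(-39))/(√(86*(6 + 86)/(4 + 86))) = -39728*1/35013 - 234*3*√4945/1978 = -39728/35013 - 234*3*√4945/1978 = -39728/35013 - 351*√4945/989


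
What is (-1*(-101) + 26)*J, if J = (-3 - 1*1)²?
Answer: 2032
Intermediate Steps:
J = 16 (J = (-3 - 1)² = (-4)² = 16)
(-1*(-101) + 26)*J = (-1*(-101) + 26)*16 = (101 + 26)*16 = 127*16 = 2032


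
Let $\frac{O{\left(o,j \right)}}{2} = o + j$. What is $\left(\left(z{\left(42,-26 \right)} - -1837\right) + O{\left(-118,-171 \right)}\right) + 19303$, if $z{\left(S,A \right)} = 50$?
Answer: $20612$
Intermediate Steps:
$O{\left(o,j \right)} = 2 j + 2 o$ ($O{\left(o,j \right)} = 2 \left(o + j\right) = 2 \left(j + o\right) = 2 j + 2 o$)
$\left(\left(z{\left(42,-26 \right)} - -1837\right) + O{\left(-118,-171 \right)}\right) + 19303 = \left(\left(50 - -1837\right) + \left(2 \left(-171\right) + 2 \left(-118\right)\right)\right) + 19303 = \left(\left(50 + 1837\right) - 578\right) + 19303 = \left(1887 - 578\right) + 19303 = 1309 + 19303 = 20612$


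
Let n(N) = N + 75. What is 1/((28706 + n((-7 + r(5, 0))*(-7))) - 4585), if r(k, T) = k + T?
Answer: 1/24210 ≈ 4.1305e-5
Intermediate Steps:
r(k, T) = T + k
n(N) = 75 + N
1/((28706 + n((-7 + r(5, 0))*(-7))) - 4585) = 1/((28706 + (75 + (-7 + (0 + 5))*(-7))) - 4585) = 1/((28706 + (75 + (-7 + 5)*(-7))) - 4585) = 1/((28706 + (75 - 2*(-7))) - 4585) = 1/((28706 + (75 + 14)) - 4585) = 1/((28706 + 89) - 4585) = 1/(28795 - 4585) = 1/24210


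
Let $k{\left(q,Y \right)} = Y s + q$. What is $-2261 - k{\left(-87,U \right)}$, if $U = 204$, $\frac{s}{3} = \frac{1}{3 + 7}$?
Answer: $- \frac{11176}{5} \approx -2235.2$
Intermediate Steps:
$s = \frac{3}{10}$ ($s = \frac{3}{3 + 7} = \frac{3}{10} \approx 0.3$)
$k{\left(q,Y \right)} = q + \frac{3 Y}{10}$ ($k{\left(q,Y \right)} = Y \frac{3}{10} + q = \frac{3 Y}{10} + q = q + \frac{3 Y}{10}$)
$-2261 - k{\left(-87,U \right)} = -2261 - \left(-87 + \frac{3}{10} \cdot 204\right) = -2261 - \left(-87 + \frac{306}{5}\right) = -2261 - - \frac{129}{5} = -2261 + \frac{129}{5} = - \frac{11176}{5}$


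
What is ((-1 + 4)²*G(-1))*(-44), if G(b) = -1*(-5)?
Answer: -1980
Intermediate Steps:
G(b) = 5
((-1 + 4)²*G(-1))*(-44) = ((-1 + 4)²*5)*(-44) = (3²*5)*(-44) = (9*5)*(-44) = 45*(-44) = -1980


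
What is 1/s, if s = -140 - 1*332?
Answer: -1/472 ≈ -0.0021186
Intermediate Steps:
s = -472 (s = -140 - 332 = -472)
1/s = 1/(-472) = -1/472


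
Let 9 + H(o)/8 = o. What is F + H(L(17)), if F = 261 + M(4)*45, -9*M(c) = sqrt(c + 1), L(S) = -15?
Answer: 69 - 5*sqrt(5) ≈ 57.820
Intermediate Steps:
M(c) = -sqrt(1 + c)/9 (M(c) = -sqrt(c + 1)/9 = -sqrt(1 + c)/9)
H(o) = -72 + 8*o
F = 261 - 5*sqrt(5) (F = 261 - sqrt(1 + 4)/9*45 = 261 - sqrt(5)/9*45 = 261 - 5*sqrt(5) ≈ 249.82)
F + H(L(17)) = (261 - 5*sqrt(5)) + (-72 + 8*(-15)) = (261 - 5*sqrt(5)) + (-72 - 120) = (261 - 5*sqrt(5)) - 192 = 69 - 5*sqrt(5)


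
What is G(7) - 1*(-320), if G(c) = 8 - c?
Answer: 321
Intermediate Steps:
G(7) - 1*(-320) = (8 - 1*7) - 1*(-320) = (8 - 7) + 320 = 1 + 320 = 321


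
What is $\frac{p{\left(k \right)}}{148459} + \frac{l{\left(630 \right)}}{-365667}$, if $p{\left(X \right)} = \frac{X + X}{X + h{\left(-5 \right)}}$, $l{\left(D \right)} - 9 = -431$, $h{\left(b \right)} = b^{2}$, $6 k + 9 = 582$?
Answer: $\frac{15238262012}{13083060273873} \approx 0.0011647$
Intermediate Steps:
$k = \frac{191}{2}$ ($k = - \frac{3}{2} + \frac{1}{6} \cdot 582 = - \frac{3}{2} + 97 = \frac{191}{2} \approx 95.5$)
$l{\left(D \right)} = -422$ ($l{\left(D \right)} = 9 - 431 = -422$)
$p{\left(X \right)} = \frac{2 X}{25 + X}$ ($p{\left(X \right)} = \frac{X + X}{X + \left(-5\right)^{2}} = \frac{2 X}{X + 25} = \frac{2 X}{25 + X}$)
$\frac{p{\left(k \right)}}{148459} + \frac{l{\left(630 \right)}}{-365667} = \frac{2 \cdot \frac{191}{2} \frac{1}{25 + \frac{191}{2}}}{148459} - \frac{422}{-365667} = 2 \cdot \frac{191}{2} \frac{1}{\frac{241}{2}} \cdot \frac{1}{148459} - - \frac{422}{365667} = 2 \cdot \frac{191}{2} \cdot \frac{2}{241} \cdot \frac{1}{148459} + \frac{422}{365667} = \frac{382}{241} \cdot \frac{1}{148459} + \frac{422}{365667} = \frac{382}{35778619} + \frac{422}{365667} = \frac{15238262012}{13083060273873}$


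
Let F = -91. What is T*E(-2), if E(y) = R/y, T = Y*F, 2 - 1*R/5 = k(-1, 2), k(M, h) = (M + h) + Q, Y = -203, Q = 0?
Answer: -92365/2 ≈ -46183.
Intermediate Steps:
k(M, h) = M + h (k(M, h) = (M + h) + 0 = M + h)
R = 5 (R = 10 - 5*(-1 + 2) = 10 - 5*1 = 10 - 5 = 5)
T = 18473 (T = -203*(-91) = 18473)
E(y) = 5/y
T*E(-2) = 18473*(5/(-2)) = 18473*(5*(-½)) = 18473*(-5/2) = -92365/2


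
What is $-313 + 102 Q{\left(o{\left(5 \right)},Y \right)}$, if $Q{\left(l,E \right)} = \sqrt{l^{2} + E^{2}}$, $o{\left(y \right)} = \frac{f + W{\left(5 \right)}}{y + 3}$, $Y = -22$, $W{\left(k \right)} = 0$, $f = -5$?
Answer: $-313 + \frac{51 \sqrt{31001}}{4} \approx 1931.9$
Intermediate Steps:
$o{\left(y \right)} = - \frac{5}{3 + y}$ ($o{\left(y \right)} = \frac{-5 + 0}{y + 3} = - \frac{5}{3 + y}$)
$Q{\left(l,E \right)} = \sqrt{E^{2} + l^{2}}$
$-313 + 102 Q{\left(o{\left(5 \right)},Y \right)} = -313 + 102 \sqrt{\left(-22\right)^{2} + \left(- \frac{5}{3 + 5}\right)^{2}} = -313 + 102 \sqrt{484 + \left(- \frac{5}{8}\right)^{2}} = -313 + 102 \sqrt{484 + \frac{25}{64}} = -313 + 102 \sqrt{\frac{31001}{64}} = -313 + 102 \frac{\sqrt{31001}}{8} = -313 + \frac{51 \sqrt{31001}}{4}$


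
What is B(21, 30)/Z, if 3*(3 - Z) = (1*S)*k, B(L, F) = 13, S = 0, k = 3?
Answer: 13/3 ≈ 4.3333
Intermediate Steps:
Z = 3 (Z = 3 - 1*0*3/3 = 3 - 0*3 = 3 - ⅓*0 = 3 + 0 = 3)
B(21, 30)/Z = 13/3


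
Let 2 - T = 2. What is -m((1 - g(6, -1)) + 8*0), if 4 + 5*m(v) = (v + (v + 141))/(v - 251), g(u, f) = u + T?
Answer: 231/256 ≈ 0.90234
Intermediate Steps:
T = 0 (T = 2 - 1*2 = 2 - 2 = 0)
g(u, f) = u (g(u, f) = u + 0 = u)
m(v) = -⅘ + (141 + 2*v)/(5*(-251 + v)) (m(v) = -⅘ + ((v + (v + 141))/(v - 251))/5 = -⅘ + ((v + (141 + v))/(-251 + v))/5 = -⅘ + ((141 + 2*v)/(-251 + v))/5 = -⅘ + (141 + 2*v)/(5*(-251 + v)))
-m((1 - g(6, -1)) + 8*0) = -(1145 - 2*((1 - 1*6) + 8*0))/(5*(-251 + ((1 - 1*6) + 8*0))) = -(1145 - 2*((1 - 6) + 0))/(5*(-251 + ((1 - 6) + 0))) = -(1145 - 2*(-5 + 0))/(5*(-251 + (-5 + 0))) = -(1145 - 2*(-5))/(5*(-251 - 5)) = -(1145 + 10)/(5*(-256)) = -(-1)*1155/(5*256) = -1*(-231/256) = 231/256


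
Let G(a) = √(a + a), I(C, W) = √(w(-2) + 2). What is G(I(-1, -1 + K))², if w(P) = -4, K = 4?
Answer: 2*I*√2 ≈ 2.8284*I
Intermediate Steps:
I(C, W) = I*√2 (I(C, W) = √(-4 + 2) = √(-2) = I*√2)
G(a) = √2*√a (G(a) = √(2*a) = √2*√a)
G(I(-1, -1 + K))² = (√2*√(I*√2))² = (√2*(2^(¼)*√I))² = (2^(¾)*√I)² = 2*I*√2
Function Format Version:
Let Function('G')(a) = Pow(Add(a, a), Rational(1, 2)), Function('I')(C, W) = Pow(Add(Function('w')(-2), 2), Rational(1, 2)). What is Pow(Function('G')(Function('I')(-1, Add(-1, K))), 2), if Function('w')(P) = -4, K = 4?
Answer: Mul(2, I, Pow(2, Rational(1, 2))) ≈ Mul(2.8284, I)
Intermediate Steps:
Function('I')(C, W) = Mul(I, Pow(2, Rational(1, 2))) (Function('I')(C, W) = Pow(Add(-4, 2), Rational(1, 2)) = Pow(-2, Rational(1, 2)) = Mul(I, Pow(2, Rational(1, 2))))
Function('G')(a) = Mul(Pow(2, Rational(1, 2)), Pow(a, Rational(1, 2))) (Function('G')(a) = Pow(Mul(2, a), Rational(1, 2)) = Mul(Pow(2, Rational(1, 2)), Pow(a, Rational(1, 2))))
Pow(Function('G')(Function('I')(-1, Add(-1, K))), 2) = Pow(Mul(Pow(2, Rational(1, 2)), Pow(Mul(I, Pow(2, Rational(1, 2))), Rational(1, 2))), 2) = Pow(Mul(Pow(2, Rational(1, 2)), Mul(Pow(2, Rational(1, 4)), Pow(I, Rational(1, 2)))), 2) = Pow(Mul(Pow(2, Rational(3, 4)), Pow(I, Rational(1, 2))), 2) = Mul(2, I, Pow(2, Rational(1, 2)))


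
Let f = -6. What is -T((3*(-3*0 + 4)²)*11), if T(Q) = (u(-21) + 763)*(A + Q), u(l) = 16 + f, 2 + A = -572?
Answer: 35558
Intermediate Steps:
A = -574 (A = -2 - 572 = -574)
u(l) = 10 (u(l) = 16 - 6 = 10)
T(Q) = -443702 + 773*Q (T(Q) = (10 + 763)*(-574 + Q) = 773*(-574 + Q) = -443702 + 773*Q)
-T((3*(-3*0 + 4)²)*11) = -(-443702 + 773*((3*(-3*0 + 4)²)*11)) = -(-443702 + 773*((3*(0 + 4)²)*11)) = -(-443702 + 773*((3*4²)*11)) = -(-443702 + 773*((3*16)*11)) = -(-443702 + 773*(48*11)) = -(-443702 + 773*528) = -(-443702 + 408144) = -1*(-35558) = 35558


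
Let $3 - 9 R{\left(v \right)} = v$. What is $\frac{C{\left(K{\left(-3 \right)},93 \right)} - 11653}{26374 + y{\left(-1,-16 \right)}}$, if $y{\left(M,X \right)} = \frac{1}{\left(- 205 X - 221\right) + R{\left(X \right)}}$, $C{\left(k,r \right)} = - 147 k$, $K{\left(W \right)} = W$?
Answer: $- \frac{308890600}{726603709} \approx -0.42512$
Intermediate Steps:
$R{\left(v \right)} = \frac{1}{3} - \frac{v}{9}$
$y{\left(M,X \right)} = \frac{1}{- \frac{662}{3} - \frac{1846 X}{9}}$ ($y{\left(M,X \right)} = \frac{1}{\left(- 205 X - 221\right) - \left(- \frac{1}{3} + \frac{X}{9}\right)} = \frac{1}{\left(-221 - 205 X\right) - \left(- \frac{1}{3} + \frac{X}{9}\right)} = \frac{1}{- \frac{662}{3} - \frac{1846 X}{9}}$)
$\frac{C{\left(K{\left(-3 \right)},93 \right)} - 11653}{26374 + y{\left(-1,-16 \right)}} = \frac{\left(-147\right) \left(-3\right) - 11653}{26374 - \frac{9}{1986 + 1846 \left(-16\right)}} = \frac{441 - 11653}{26374 - \frac{9}{1986 - 29536}} = - \frac{11212}{26374 - \frac{9}{-27550}} = - \frac{11212}{26374 - - \frac{9}{27550}} = - \frac{11212}{26374 + \frac{9}{27550}} = - \frac{11212}{\frac{726603709}{27550}} = \left(-11212\right) \frac{27550}{726603709} = - \frac{308890600}{726603709}$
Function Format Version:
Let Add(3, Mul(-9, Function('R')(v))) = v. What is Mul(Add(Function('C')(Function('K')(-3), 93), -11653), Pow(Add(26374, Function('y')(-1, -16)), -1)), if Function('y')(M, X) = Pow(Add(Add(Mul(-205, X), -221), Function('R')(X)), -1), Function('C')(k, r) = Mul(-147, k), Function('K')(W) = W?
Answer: Rational(-308890600, 726603709) ≈ -0.42512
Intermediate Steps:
Function('R')(v) = Add(Rational(1, 3), Mul(Rational(-1, 9), v))
Function('y')(M, X) = Pow(Add(Rational(-662, 3), Mul(Rational(-1846, 9), X)), -1) (Function('y')(M, X) = Pow(Add(Add(Mul(-205, X), -221), Add(Rational(1, 3), Mul(Rational(-1, 9), X))), -1) = Pow(Add(Add(-221, Mul(-205, X)), Add(Rational(1, 3), Mul(Rational(-1, 9), X))), -1) = Pow(Add(Rational(-662, 3), Mul(Rational(-1846, 9), X)), -1))
Mul(Add(Function('C')(Function('K')(-3), 93), -11653), Pow(Add(26374, Function('y')(-1, -16)), -1)) = Mul(Add(Mul(-147, -3), -11653), Pow(Add(26374, Mul(-9, Pow(Add(1986, Mul(1846, -16)), -1))), -1)) = Mul(Add(441, -11653), Pow(Add(26374, Mul(-9, Pow(Add(1986, -29536), -1))), -1)) = Mul(-11212, Pow(Add(26374, Mul(-9, Pow(-27550, -1))), -1)) = Mul(-11212, Pow(Add(26374, Mul(-9, Rational(-1, 27550))), -1)) = Mul(-11212, Pow(Add(26374, Rational(9, 27550)), -1)) = Mul(-11212, Pow(Rational(726603709, 27550), -1)) = Mul(-11212, Rational(27550, 726603709)) = Rational(-308890600, 726603709)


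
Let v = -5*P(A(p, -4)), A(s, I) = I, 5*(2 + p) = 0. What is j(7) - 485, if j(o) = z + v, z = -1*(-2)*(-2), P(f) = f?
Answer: -469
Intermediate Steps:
p = -2 (p = -2 + (⅕)*0 = -2 + 0 = -2)
z = -4 (z = 2*(-2) = -4)
v = 20 (v = -5*(-4) = 20)
j(o) = 16 (j(o) = -4 + 20 = 16)
j(7) - 485 = 16 - 485 = -469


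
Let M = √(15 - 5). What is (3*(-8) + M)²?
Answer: (24 - √10)² ≈ 434.21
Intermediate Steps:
M = √10 ≈ 3.1623
(3*(-8) + M)² = (3*(-8) + √10)² = (-24 + √10)²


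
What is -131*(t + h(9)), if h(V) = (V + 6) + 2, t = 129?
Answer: -19126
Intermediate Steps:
h(V) = 8 + V (h(V) = (6 + V) + 2 = 8 + V)
-131*(t + h(9)) = -131*(129 + (8 + 9)) = -131*(129 + 17) = -131*146 = -19126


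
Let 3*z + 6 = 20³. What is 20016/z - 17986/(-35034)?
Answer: 561875429/70015449 ≈ 8.0250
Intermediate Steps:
z = 7994/3 (z = -2 + (⅓)*20³ = -2 + (⅓)*8000 = -2 + 8000/3 = 7994/3 ≈ 2664.7)
20016/z - 17986/(-35034) = 20016/(7994/3) - 17986/(-35034) = 20016*(3/7994) - 17986*(-1/35034) = 30024/3997 + 8993/17517 = 561875429/70015449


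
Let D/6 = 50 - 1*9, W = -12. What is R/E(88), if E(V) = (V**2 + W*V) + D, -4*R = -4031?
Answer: 4031/27736 ≈ 0.14533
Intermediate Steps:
R = 4031/4 (R = -1/4*(-4031) = 4031/4 ≈ 1007.8)
D = 246 (D = 6*(50 - 1*9) = 6*(50 - 9) = 6*41 = 246)
E(V) = 246 + V**2 - 12*V (E(V) = (V**2 - 12*V) + 246 = 246 + V**2 - 12*V)
R/E(88) = 4031/(4*(246 + 88**2 - 12*88)) = 4031/(4*(246 + 7744 - 1056)) = (4031/4)/6934 = (4031/4)*(1/6934) = 4031/27736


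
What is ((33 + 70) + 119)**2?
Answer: 49284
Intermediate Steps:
((33 + 70) + 119)**2 = (103 + 119)**2 = 222**2 = 49284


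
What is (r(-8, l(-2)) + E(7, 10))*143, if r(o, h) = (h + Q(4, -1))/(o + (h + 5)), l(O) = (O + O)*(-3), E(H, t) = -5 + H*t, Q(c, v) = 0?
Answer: 28457/3 ≈ 9485.7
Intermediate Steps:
l(O) = -6*O (l(O) = (2*O)*(-3) = -6*O)
r(o, h) = h/(5 + h + o) (r(o, h) = (h + 0)/(o + (h + 5)) = h/(o + (5 + h)) = h/(5 + h + o))
(r(-8, l(-2)) + E(7, 10))*143 = ((-6*(-2))/(5 - 6*(-2) - 8) + (-5 + 7*10))*143 = (12/(5 + 12 - 8) + (-5 + 70))*143 = (12/9 + 65)*143 = (12*(1/9) + 65)*143 = (4/3 + 65)*143 = (199/3)*143 = 28457/3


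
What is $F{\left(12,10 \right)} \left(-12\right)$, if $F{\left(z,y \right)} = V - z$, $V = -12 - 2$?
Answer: $312$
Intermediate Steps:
$V = -14$
$F{\left(z,y \right)} = -14 - z$
$F{\left(12,10 \right)} \left(-12\right) = \left(-14 - 12\right) \left(-12\right) = \left(-26\right) \left(-12\right) = 312$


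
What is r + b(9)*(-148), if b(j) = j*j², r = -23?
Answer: -107915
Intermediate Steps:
b(j) = j³
r + b(9)*(-148) = -23 + 9³*(-148) = -23 + 729*(-148) = -23 - 107892 = -107915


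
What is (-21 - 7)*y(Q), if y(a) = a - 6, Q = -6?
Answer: 336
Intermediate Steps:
y(a) = -6 + a
(-21 - 7)*y(Q) = (-21 - 7)*(-6 - 6) = -28*(-12) = 336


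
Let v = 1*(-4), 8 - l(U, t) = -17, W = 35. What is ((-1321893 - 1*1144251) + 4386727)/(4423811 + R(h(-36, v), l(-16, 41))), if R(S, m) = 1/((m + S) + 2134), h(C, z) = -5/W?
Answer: 4146264328/9550375977 ≈ 0.43415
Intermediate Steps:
l(U, t) = 25 (l(U, t) = 8 - 1*(-17) = 8 + 17 = 25)
v = -4
h(C, z) = -⅐ (h(C, z) = -5/35 = -5*1/35 = -⅐)
R(S, m) = 1/(2134 + S + m) (R(S, m) = 1/((S + m) + 2134) = 1/(2134 + S + m))
((-1321893 - 1*1144251) + 4386727)/(4423811 + R(h(-36, v), l(-16, 41))) = ((-1321893 - 1*1144251) + 4386727)/(4423811 + 1/(2134 - ⅐ + 25)) = ((-1321893 - 1144251) + 4386727)/(4423811 + 1/(15112/7)) = (-2466144 + 4386727)/(4423811 + 7/15112) = 1920583/(66852631839/15112) = 1920583*(15112/66852631839) = 4146264328/9550375977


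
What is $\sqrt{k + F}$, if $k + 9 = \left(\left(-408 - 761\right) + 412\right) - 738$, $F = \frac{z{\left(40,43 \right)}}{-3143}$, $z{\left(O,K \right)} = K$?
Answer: $\frac{3 i \sqrt{1650813605}}{3143} \approx 38.782 i$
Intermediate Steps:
$F = - \frac{43}{3143}$ ($F = \frac{43}{-3143} = 43 \left(- \frac{1}{3143}\right) = - \frac{43}{3143} \approx -0.013681$)
$k = -1504$ ($k = -9 + \left(\left(\left(-408 - 761\right) + 412\right) - 738\right) = -9 + \left(\left(-1169 + 412\right) - 738\right) = -9 - 1495 = -1504$)
$\sqrt{k + F} = \sqrt{-1504 - \frac{43}{3143}} = \sqrt{- \frac{4727115}{3143}} = \frac{3 i \sqrt{1650813605}}{3143}$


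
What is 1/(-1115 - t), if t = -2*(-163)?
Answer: -1/1441 ≈ -0.00069396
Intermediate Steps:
t = 326
1/(-1115 - t) = 1/(-1115 - 1*326) = 1/(-1115 - 326) = 1/(-1441) = -1/1441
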